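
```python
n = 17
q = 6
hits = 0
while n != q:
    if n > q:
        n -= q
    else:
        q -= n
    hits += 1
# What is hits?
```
Trace:
  n=17
  n=17, q=6
  n=17, q=6, hits=0
  n=11, q=6, hits=1
  n=5, q=6, hits=2
  n=5, q=1, hits=3
  n=4, q=1, hits=4
  n=3, q=1, hits=5
  n=2, q=1, hits=6
  n=1, q=1, hits=7

Final answer: 7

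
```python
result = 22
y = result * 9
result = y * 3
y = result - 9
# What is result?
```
Trace:
  result=22
  result=22, y=198
  result=594, y=198
  result=594, y=585

Final answer: 594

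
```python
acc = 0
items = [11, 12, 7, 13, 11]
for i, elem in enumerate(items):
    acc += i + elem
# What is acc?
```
Trace:
  acc=0
  acc=11, i=0, elem=11
  acc=24, i=1, elem=12
  acc=33, i=2, elem=7
  acc=49, i=3, elem=13
  acc=64, i=4, elem=11

Final answer: 64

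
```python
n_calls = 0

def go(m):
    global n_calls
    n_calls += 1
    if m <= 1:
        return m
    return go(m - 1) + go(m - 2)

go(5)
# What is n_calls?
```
Call trace (a repeated sub-call is expanded the first time; later identical calls just restate its return value):
go(m=5)
  go(m=4)
    go(m=3)
      go(m=2)
        go(m=1)
        -> return 1
        go(m=0)
        -> return 0
      -> return 1
      go(m=1)
      -> return 1
    -> return 2
    go(m=2) -> return 1  (same call as traced above)
  -> return 3
  go(m=3) -> return 2  (same call as traced above)
-> return 5

n_calls is incremented once per call, so count the calls in each subtree. Let C(m) = number of calls made by go(m).
C(0) = C(1) = 1 (base case, no recursion); C(m) = 1 + C(m - 1) + C(m - 2) otherwise.
C(2) = 1 + C(1) + C(0) = 1 + 1 + 1 = 3
C(3) = 1 + C(2) + C(1) = 1 + 3 + 1 = 5
C(4) = 1 + C(3) + C(2) = 1 + 5 + 3 = 9
C(5) = 1 + C(4) + C(3) = 1 + 9 + 5 = 15
n_calls = C(5) = 15

Final answer: 15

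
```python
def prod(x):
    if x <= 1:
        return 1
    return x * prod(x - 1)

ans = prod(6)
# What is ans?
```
Call trace:
prod(x=6)
  prod(x=5)
    prod(x=4)
      prod(x=3)
        prod(x=2)
          prod(x=1)
          -> return 1
        -> return 2
      -> return 6
    -> return 24
  -> return 120
-> return 720

Final answer: 720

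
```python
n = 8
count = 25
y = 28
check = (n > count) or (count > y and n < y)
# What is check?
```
Trace:
  n=8
  n=8, count=25
  n=8, count=25, y=28
  n=8, count=25, y=28, check=False

Final answer: False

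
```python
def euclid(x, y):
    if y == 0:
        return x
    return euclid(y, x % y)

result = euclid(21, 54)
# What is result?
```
Call trace:
euclid(x=21, y=54)
  euclid(x=54, y=21)
    euclid(x=21, y=12)
      euclid(x=12, y=9)
        euclid(x=9, y=3)
          euclid(x=3, y=0)
          -> return 3
        -> return 3
      -> return 3
    -> return 3
  -> return 3
-> return 3

Final answer: 3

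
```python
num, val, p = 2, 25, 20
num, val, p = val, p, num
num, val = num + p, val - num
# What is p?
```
Trace:
  num=2, val=25, p=20
  num=25, val=20, p=2
  num=27, val=-5, p=2

Final answer: 2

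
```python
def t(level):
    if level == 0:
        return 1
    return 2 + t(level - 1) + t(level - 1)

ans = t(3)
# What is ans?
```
Call trace (a repeated sub-call is expanded the first time; later identical calls just restate its return value):
t(level=3)
  t(level=2)
    t(level=1)
      t(level=0)
      -> return 1
      t(level=0)
      -> return 1
    -> return 4
    t(level=1) -> return 4  (same call as traced above)
  -> return 10
  t(level=2) -> return 10  (same call as traced above)
-> return 22

Final answer: 22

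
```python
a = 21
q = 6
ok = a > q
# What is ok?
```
Trace:
  a=21
  a=21, q=6
  a=21, q=6, ok=True

Final answer: True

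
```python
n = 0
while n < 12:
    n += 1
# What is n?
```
Trace:
  n=0
  n=1
  n=2
  n=3
  n=4
  n=5
  n=6
  n=7
  n=8
  n=9
  n=10
  n=11
  n=12

Final answer: 12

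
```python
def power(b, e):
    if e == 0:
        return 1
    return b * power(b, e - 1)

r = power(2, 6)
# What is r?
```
Call trace:
power(b=2, e=6)
  power(b=2, e=5)
    power(b=2, e=4)
      power(b=2, e=3)
        power(b=2, e=2)
          power(b=2, e=1)
            power(b=2, e=0)
            -> return 1
          -> return 2
        -> return 4
      -> return 8
    -> return 16
  -> return 32
-> return 64

Final answer: 64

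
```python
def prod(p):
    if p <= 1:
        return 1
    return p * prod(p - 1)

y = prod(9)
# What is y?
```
Call trace:
prod(p=9)
  prod(p=8)
    prod(p=7)
      prod(p=6)
        prod(p=5)
          prod(p=4)
            prod(p=3)
              prod(p=2)
                prod(p=1)
                -> return 1
              -> return 2
            -> return 6
          -> return 24
        -> return 120
      -> return 720
    -> return 5040
  -> return 40320
-> return 362880

Final answer: 362880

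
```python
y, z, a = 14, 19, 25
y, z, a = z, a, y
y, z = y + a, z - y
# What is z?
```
Trace:
  y=14, z=19, a=25
  y=19, z=25, a=14
  y=33, z=6, a=14

Final answer: 6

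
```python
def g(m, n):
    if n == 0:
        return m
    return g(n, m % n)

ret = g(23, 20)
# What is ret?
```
Call trace:
g(m=23, n=20)
  g(m=20, n=3)
    g(m=3, n=2)
      g(m=2, n=1)
        g(m=1, n=0)
        -> return 1
      -> return 1
    -> return 1
  -> return 1
-> return 1

Final answer: 1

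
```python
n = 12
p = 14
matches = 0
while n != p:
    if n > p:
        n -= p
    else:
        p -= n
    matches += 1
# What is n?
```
Trace:
  n=12
  n=12, p=14
  n=12, p=14, matches=0
  n=12, p=2, matches=1
  n=10, p=2, matches=2
  n=8, p=2, matches=3
  n=6, p=2, matches=4
  n=4, p=2, matches=5
  n=2, p=2, matches=6

Final answer: 2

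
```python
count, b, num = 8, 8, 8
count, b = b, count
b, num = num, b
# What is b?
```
Trace:
  count=8, b=8, num=8
  count=8, b=8, num=8
  count=8, b=8, num=8

Final answer: 8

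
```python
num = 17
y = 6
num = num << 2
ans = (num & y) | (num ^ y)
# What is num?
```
Trace:
  num=17
  num=17, y=6
  num=68, y=6
  num=68, y=6, ans=70

Final answer: 68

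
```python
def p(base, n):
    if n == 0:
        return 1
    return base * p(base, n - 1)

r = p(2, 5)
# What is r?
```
Call trace:
p(base=2, n=5)
  p(base=2, n=4)
    p(base=2, n=3)
      p(base=2, n=2)
        p(base=2, n=1)
          p(base=2, n=0)
          -> return 1
        -> return 2
      -> return 4
    -> return 8
  -> return 16
-> return 32

Final answer: 32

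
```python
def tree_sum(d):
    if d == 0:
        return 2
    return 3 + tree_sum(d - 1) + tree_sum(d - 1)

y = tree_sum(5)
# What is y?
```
Call trace (a repeated sub-call is expanded the first time; later identical calls just restate its return value):
tree_sum(d=5)
  tree_sum(d=4)
    tree_sum(d=3)
      tree_sum(d=2)
        tree_sum(d=1)
          tree_sum(d=0)
          -> return 2
          tree_sum(d=0)
          -> return 2
        -> return 7
        tree_sum(d=1) -> return 7  (same call as traced above)
      -> return 17
      tree_sum(d=2) -> return 17  (same call as traced above)
    -> return 37
    tree_sum(d=3) -> return 37  (same call as traced above)
  -> return 77
  tree_sum(d=4) -> return 77  (same call as traced above)
-> return 157

Final answer: 157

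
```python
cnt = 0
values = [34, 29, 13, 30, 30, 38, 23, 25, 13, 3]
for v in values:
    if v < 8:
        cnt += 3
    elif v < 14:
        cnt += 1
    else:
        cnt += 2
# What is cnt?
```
Trace:
  cnt=0
  cnt=2, v=34
  cnt=4, v=29
  cnt=5, v=13
  cnt=7, v=30
  cnt=9, v=30
  cnt=11, v=38
  cnt=13, v=23
  cnt=15, v=25
  cnt=16, v=13
  cnt=19, v=3

Final answer: 19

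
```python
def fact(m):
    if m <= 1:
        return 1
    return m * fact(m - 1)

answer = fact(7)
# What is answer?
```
Call trace:
fact(m=7)
  fact(m=6)
    fact(m=5)
      fact(m=4)
        fact(m=3)
          fact(m=2)
            fact(m=1)
            -> return 1
          -> return 2
        -> return 6
      -> return 24
    -> return 120
  -> return 720
-> return 5040

Final answer: 5040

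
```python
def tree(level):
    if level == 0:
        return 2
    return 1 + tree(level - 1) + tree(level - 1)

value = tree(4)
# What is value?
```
Call trace (a repeated sub-call is expanded the first time; later identical calls just restate its return value):
tree(level=4)
  tree(level=3)
    tree(level=2)
      tree(level=1)
        tree(level=0)
        -> return 2
        tree(level=0)
        -> return 2
      -> return 5
      tree(level=1) -> return 5  (same call as traced above)
    -> return 11
    tree(level=2) -> return 11  (same call as traced above)
  -> return 23
  tree(level=3) -> return 23  (same call as traced above)
-> return 47

Final answer: 47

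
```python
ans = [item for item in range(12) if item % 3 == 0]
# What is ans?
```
Trace:
  item=0
  item=1
  item=2
  item=3
  item=4
  item=5
  item=6
  item=7
  item=8
  item=9
  item=10
  item=11
  ans=[0, 3, 6, 9]

Final answer: [0, 3, 6, 9]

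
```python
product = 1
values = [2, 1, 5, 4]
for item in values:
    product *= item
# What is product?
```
Trace:
  product=1
  product=2, item=2
  product=2, item=1
  product=10, item=5
  product=40, item=4

Final answer: 40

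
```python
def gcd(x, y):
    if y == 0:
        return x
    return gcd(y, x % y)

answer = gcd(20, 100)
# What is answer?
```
Call trace:
gcd(x=20, y=100)
  gcd(x=100, y=20)
    gcd(x=20, y=0)
    -> return 20
  -> return 20
-> return 20

Final answer: 20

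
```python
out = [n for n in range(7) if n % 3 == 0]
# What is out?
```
Trace:
  n=0
  n=1
  n=2
  n=3
  n=4
  n=5
  n=6
  out=[0, 3, 6]

Final answer: [0, 3, 6]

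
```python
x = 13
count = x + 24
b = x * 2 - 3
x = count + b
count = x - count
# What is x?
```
Trace:
  x=13
  x=13, count=37
  x=13, count=37, b=23
  x=60, count=37, b=23
  x=60, count=23, b=23

Final answer: 60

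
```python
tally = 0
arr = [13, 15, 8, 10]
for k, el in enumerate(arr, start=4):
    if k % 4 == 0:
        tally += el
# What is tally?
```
Trace:
  tally=0
  tally=13, k=4, el=13
  tally=13, k=5, el=15
  tally=13, k=6, el=8
  tally=13, k=7, el=10

Final answer: 13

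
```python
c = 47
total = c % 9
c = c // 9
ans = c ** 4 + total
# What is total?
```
Trace:
  c=47
  c=47, total=2
  c=5, total=2
  c=5, total=2, ans=627

Final answer: 2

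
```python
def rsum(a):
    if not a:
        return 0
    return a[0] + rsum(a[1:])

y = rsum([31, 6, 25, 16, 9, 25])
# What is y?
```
Call trace:
rsum(a=[31, 6, 25, 16, 9, 25])
  rsum(a=[6, 25, 16, 9, 25])
    rsum(a=[25, 16, 9, 25])
      rsum(a=[16, 9, 25])
        rsum(a=[9, 25])
          rsum(a=[25])
            rsum(a=[])
            -> return 0
          -> return 25
        -> return 34
      -> return 50
    -> return 75
  -> return 81
-> return 112

Final answer: 112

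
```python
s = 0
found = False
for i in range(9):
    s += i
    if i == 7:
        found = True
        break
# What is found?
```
Trace:
  s=0
  s=0, found=False
  s=0, found=False, i=0
  s=1, found=False, i=1
  s=3, found=False, i=2
  s=6, found=False, i=3
  s=10, found=False, i=4
  s=15, found=False, i=5
  s=21, found=False, i=6
  s=28, found=True, i=7

Final answer: True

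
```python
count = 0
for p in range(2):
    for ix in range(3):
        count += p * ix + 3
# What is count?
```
Trace:
  count=0
  count=3, p=0, ix=0
  count=6, p=0, ix=1
  count=9, p=0, ix=2
  count=12, p=1, ix=0
  count=16, p=1, ix=1
  count=21, p=1, ix=2

Final answer: 21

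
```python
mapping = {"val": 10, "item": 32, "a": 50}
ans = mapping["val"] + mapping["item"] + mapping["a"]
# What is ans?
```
Trace:
  mapping={'val': 10, 'item': 32, 'a': 50}
  mapping={'val': 10, 'item': 32, 'a': 50}, ans=92

Final answer: 92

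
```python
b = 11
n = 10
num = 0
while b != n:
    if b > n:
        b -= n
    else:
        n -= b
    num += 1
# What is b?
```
Trace:
  b=11
  b=11, n=10
  b=11, n=10, num=0
  b=1, n=10, num=1
  b=1, n=9, num=2
  b=1, n=8, num=3
  b=1, n=7, num=4
  b=1, n=6, num=5
  b=1, n=5, num=6
  b=1, n=4, num=7
  b=1, n=3, num=8
  b=1, n=2, num=9
  b=1, n=1, num=10

Final answer: 1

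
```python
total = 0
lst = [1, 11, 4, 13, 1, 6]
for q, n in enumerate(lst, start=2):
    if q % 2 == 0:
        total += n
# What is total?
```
Trace:
  total=0
  total=1, q=2, n=1
  total=1, q=3, n=11
  total=5, q=4, n=4
  total=5, q=5, n=13
  total=6, q=6, n=1
  total=6, q=7, n=6

Final answer: 6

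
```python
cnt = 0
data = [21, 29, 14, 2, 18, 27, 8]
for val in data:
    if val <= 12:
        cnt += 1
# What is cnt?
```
Trace:
  cnt=0
  cnt=0, val=21
  cnt=0, val=29
  cnt=0, val=14
  cnt=1, val=2
  cnt=1, val=18
  cnt=1, val=27
  cnt=2, val=8

Final answer: 2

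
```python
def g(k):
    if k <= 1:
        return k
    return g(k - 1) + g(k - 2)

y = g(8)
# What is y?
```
Call trace (a repeated sub-call is expanded the first time; later identical calls just restate its return value):
g(k=8)
  g(k=7)
    g(k=6)
      g(k=5)
        g(k=4)
          g(k=3)
            g(k=2)
              g(k=1)
              -> return 1
              g(k=0)
              -> return 0
            -> return 1
            g(k=1)
            -> return 1
          -> return 2
          g(k=2) -> return 1  (same call as traced above)
        -> return 3
        g(k=3) -> return 2  (same call as traced above)
      -> return 5
      g(k=4) -> return 3  (same call as traced above)
    -> return 8
    g(k=5) -> return 5  (same call as traced above)
  -> return 13
  g(k=6) -> return 8  (same call as traced above)
-> return 21

Final answer: 21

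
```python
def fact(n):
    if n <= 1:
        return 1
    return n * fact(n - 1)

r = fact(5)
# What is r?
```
Call trace:
fact(n=5)
  fact(n=4)
    fact(n=3)
      fact(n=2)
        fact(n=1)
        -> return 1
      -> return 2
    -> return 6
  -> return 24
-> return 120

Final answer: 120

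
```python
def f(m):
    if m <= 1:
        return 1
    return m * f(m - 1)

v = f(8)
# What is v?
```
Call trace:
f(m=8)
  f(m=7)
    f(m=6)
      f(m=5)
        f(m=4)
          f(m=3)
            f(m=2)
              f(m=1)
              -> return 1
            -> return 2
          -> return 6
        -> return 24
      -> return 120
    -> return 720
  -> return 5040
-> return 40320

Final answer: 40320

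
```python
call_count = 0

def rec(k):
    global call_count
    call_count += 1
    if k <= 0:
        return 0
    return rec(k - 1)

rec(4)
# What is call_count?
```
Call trace:
rec(k=4)
  rec(k=3)
    rec(k=2)
      rec(k=1)
        rec(k=0)
        -> return 0
      -> return 0
    -> return 0
  -> return 0
-> return 0

call_count is incremented once per call. rec is entered once for each k = 4, 3, 2, 1, 0 (the k <= 0 call returns without recursing), i.e. 4 + 1 calls.
call_count = 5

Final answer: 5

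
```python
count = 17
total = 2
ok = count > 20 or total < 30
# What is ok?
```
Trace:
  count=17
  count=17, total=2
  count=17, total=2, ok=True

Final answer: True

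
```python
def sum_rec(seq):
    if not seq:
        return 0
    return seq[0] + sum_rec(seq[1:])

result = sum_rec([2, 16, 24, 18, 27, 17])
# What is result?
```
Call trace:
sum_rec(seq=[2, 16, 24, 18, 27, 17])
  sum_rec(seq=[16, 24, 18, 27, 17])
    sum_rec(seq=[24, 18, 27, 17])
      sum_rec(seq=[18, 27, 17])
        sum_rec(seq=[27, 17])
          sum_rec(seq=[17])
            sum_rec(seq=[])
            -> return 0
          -> return 17
        -> return 44
      -> return 62
    -> return 86
  -> return 102
-> return 104

Final answer: 104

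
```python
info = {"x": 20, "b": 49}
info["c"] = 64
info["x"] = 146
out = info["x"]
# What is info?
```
Trace:
  info={'x': 20, 'b': 49}
  info={'x': 20, 'b': 49, 'c': 64}
  info={'x': 146, 'b': 49, 'c': 64}
  info={'x': 146, 'b': 49, 'c': 64}, out=146

Final answer: {'x': 146, 'b': 49, 'c': 64}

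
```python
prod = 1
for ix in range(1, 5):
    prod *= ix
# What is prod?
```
Trace:
  prod=1
  prod=1, ix=1
  prod=2, ix=2
  prod=6, ix=3
  prod=24, ix=4

Final answer: 24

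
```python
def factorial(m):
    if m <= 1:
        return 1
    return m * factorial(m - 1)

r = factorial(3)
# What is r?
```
Call trace:
factorial(m=3)
  factorial(m=2)
    factorial(m=1)
    -> return 1
  -> return 2
-> return 6

Final answer: 6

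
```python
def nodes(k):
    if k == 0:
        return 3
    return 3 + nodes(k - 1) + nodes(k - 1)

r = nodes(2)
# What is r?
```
Call trace (a repeated sub-call is expanded the first time; later identical calls just restate its return value):
nodes(k=2)
  nodes(k=1)
    nodes(k=0)
    -> return 3
    nodes(k=0)
    -> return 3
  -> return 9
  nodes(k=1) -> return 9  (same call as traced above)
-> return 21

Final answer: 21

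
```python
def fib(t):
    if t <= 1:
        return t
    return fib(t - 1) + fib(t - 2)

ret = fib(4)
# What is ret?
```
Call trace (a repeated sub-call is expanded the first time; later identical calls just restate its return value):
fib(t=4)
  fib(t=3)
    fib(t=2)
      fib(t=1)
      -> return 1
      fib(t=0)
      -> return 0
    -> return 1
    fib(t=1)
    -> return 1
  -> return 2
  fib(t=2) -> return 1  (same call as traced above)
-> return 3

Final answer: 3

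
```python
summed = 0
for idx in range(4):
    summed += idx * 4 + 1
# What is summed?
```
Trace:
  summed=0
  summed=1, idx=0
  summed=6, idx=1
  summed=15, idx=2
  summed=28, idx=3

Final answer: 28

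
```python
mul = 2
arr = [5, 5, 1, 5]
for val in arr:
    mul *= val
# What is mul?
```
Trace:
  mul=2
  mul=10, val=5
  mul=50, val=5
  mul=50, val=1
  mul=250, val=5

Final answer: 250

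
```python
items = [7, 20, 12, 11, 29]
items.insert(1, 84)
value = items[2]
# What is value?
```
Trace:
  items=[7, 20, 12, 11, 29]
  items=[7, 84, 20, 12, 11, 29]
  items=[7, 84, 20, 12, 11, 29], value=20

Final answer: 20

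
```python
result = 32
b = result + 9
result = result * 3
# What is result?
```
Trace:
  result=32
  result=32, b=41
  result=96, b=41

Final answer: 96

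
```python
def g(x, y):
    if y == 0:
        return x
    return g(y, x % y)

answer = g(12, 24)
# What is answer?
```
Call trace:
g(x=12, y=24)
  g(x=24, y=12)
    g(x=12, y=0)
    -> return 12
  -> return 12
-> return 12

Final answer: 12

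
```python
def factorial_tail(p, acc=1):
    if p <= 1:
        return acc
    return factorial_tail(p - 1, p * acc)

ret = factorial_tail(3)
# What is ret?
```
Call trace:
factorial_tail(p=3, acc=1)
  factorial_tail(p=2, acc=3)
    factorial_tail(p=1, acc=6)
    -> return 6
  -> return 6
-> return 6

Final answer: 6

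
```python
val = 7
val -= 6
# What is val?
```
Trace:
  val=7
  val=1

Final answer: 1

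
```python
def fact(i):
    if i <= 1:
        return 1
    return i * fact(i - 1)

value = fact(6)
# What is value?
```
Call trace:
fact(i=6)
  fact(i=5)
    fact(i=4)
      fact(i=3)
        fact(i=2)
          fact(i=1)
          -> return 1
        -> return 2
      -> return 6
    -> return 24
  -> return 120
-> return 720

Final answer: 720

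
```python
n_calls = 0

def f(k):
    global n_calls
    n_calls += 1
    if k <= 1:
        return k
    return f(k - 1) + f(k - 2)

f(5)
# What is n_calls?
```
Call trace (a repeated sub-call is expanded the first time; later identical calls just restate its return value):
f(k=5)
  f(k=4)
    f(k=3)
      f(k=2)
        f(k=1)
        -> return 1
        f(k=0)
        -> return 0
      -> return 1
      f(k=1)
      -> return 1
    -> return 2
    f(k=2) -> return 1  (same call as traced above)
  -> return 3
  f(k=3) -> return 2  (same call as traced above)
-> return 5

n_calls is incremented once per call, so count the calls in each subtree. Let C(k) = number of calls made by f(k).
C(0) = C(1) = 1 (base case, no recursion); C(k) = 1 + C(k - 1) + C(k - 2) otherwise.
C(2) = 1 + C(1) + C(0) = 1 + 1 + 1 = 3
C(3) = 1 + C(2) + C(1) = 1 + 3 + 1 = 5
C(4) = 1 + C(3) + C(2) = 1 + 5 + 3 = 9
C(5) = 1 + C(4) + C(3) = 1 + 9 + 5 = 15
n_calls = C(5) = 15

Final answer: 15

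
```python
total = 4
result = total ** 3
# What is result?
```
Trace:
  total=4
  total=4, result=64

Final answer: 64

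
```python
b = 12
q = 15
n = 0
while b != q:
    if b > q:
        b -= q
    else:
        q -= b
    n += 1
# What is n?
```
Trace:
  b=12
  b=12, q=15
  b=12, q=15, n=0
  b=12, q=3, n=1
  b=9, q=3, n=2
  b=6, q=3, n=3
  b=3, q=3, n=4

Final answer: 4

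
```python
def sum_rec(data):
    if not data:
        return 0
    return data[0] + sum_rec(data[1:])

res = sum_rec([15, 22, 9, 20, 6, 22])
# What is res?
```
Call trace:
sum_rec(data=[15, 22, 9, 20, 6, 22])
  sum_rec(data=[22, 9, 20, 6, 22])
    sum_rec(data=[9, 20, 6, 22])
      sum_rec(data=[20, 6, 22])
        sum_rec(data=[6, 22])
          sum_rec(data=[22])
            sum_rec(data=[])
            -> return 0
          -> return 22
        -> return 28
      -> return 48
    -> return 57
  -> return 79
-> return 94

Final answer: 94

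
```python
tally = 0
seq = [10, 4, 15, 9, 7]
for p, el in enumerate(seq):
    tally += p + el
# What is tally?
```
Trace:
  tally=0
  tally=10, p=0, el=10
  tally=15, p=1, el=4
  tally=32, p=2, el=15
  tally=44, p=3, el=9
  tally=55, p=4, el=7

Final answer: 55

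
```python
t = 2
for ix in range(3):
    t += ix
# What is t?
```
Trace:
  t=2
  t=2, ix=0
  t=3, ix=1
  t=5, ix=2

Final answer: 5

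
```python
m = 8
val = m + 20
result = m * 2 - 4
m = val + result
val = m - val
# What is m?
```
Trace:
  m=8
  m=8, val=28
  m=8, val=28, result=12
  m=40, val=28, result=12
  m=40, val=12, result=12

Final answer: 40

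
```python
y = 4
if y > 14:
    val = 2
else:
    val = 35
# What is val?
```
Trace:
  y=4
  y=4, val=35

Final answer: 35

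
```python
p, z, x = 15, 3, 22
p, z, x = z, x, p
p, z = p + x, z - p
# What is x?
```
Trace:
  p=15, z=3, x=22
  p=3, z=22, x=15
  p=18, z=19, x=15

Final answer: 15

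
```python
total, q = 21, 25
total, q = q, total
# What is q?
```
Trace:
  total=21, q=25
  total=25, q=21

Final answer: 21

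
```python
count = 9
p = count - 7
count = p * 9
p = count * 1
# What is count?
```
Trace:
  count=9
  count=9, p=2
  count=18, p=2
  count=18, p=18

Final answer: 18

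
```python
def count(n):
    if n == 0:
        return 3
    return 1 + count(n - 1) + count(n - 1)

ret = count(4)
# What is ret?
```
Call trace (a repeated sub-call is expanded the first time; later identical calls just restate its return value):
count(n=4)
  count(n=3)
    count(n=2)
      count(n=1)
        count(n=0)
        -> return 3
        count(n=0)
        -> return 3
      -> return 7
      count(n=1) -> return 7  (same call as traced above)
    -> return 15
    count(n=2) -> return 15  (same call as traced above)
  -> return 31
  count(n=3) -> return 31  (same call as traced above)
-> return 63

Final answer: 63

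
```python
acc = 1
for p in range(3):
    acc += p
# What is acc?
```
Trace:
  acc=1
  acc=1, p=0
  acc=2, p=1
  acc=4, p=2

Final answer: 4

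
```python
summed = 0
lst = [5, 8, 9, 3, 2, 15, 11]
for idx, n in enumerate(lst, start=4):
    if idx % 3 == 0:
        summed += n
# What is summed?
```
Trace:
  summed=0
  summed=0, idx=4, n=5
  summed=0, idx=5, n=8
  summed=9, idx=6, n=9
  summed=9, idx=7, n=3
  summed=9, idx=8, n=2
  summed=24, idx=9, n=15
  summed=24, idx=10, n=11

Final answer: 24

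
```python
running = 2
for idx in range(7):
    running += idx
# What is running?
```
Trace:
  running=2
  running=2, idx=0
  running=3, idx=1
  running=5, idx=2
  running=8, idx=3
  running=12, idx=4
  running=17, idx=5
  running=23, idx=6

Final answer: 23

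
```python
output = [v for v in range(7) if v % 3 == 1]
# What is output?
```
Trace:
  v=0
  v=1
  v=2
  v=3
  v=4
  v=5
  v=6
  output=[1, 4]

Final answer: [1, 4]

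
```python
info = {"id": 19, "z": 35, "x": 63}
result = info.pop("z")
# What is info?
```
Trace:
  info={'id': 19, 'z': 35, 'x': 63}
  info={'id': 19, 'x': 63}, result=35

Final answer: {'id': 19, 'x': 63}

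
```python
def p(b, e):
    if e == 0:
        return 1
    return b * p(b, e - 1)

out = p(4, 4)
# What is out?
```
Call trace:
p(b=4, e=4)
  p(b=4, e=3)
    p(b=4, e=2)
      p(b=4, e=1)
        p(b=4, e=0)
        -> return 1
      -> return 4
    -> return 16
  -> return 64
-> return 256

Final answer: 256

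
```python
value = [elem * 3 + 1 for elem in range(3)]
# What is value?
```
Trace:
  elem=0
  elem=1
  elem=2
  value=[1, 4, 7]

Final answer: [1, 4, 7]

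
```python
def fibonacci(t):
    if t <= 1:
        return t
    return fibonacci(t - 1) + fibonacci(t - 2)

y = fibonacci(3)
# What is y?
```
Call trace:
fibonacci(t=3)
  fibonacci(t=2)
    fibonacci(t=1)
    -> return 1
    fibonacci(t=0)
    -> return 0
  -> return 1
  fibonacci(t=1)
  -> return 1
-> return 2

Final answer: 2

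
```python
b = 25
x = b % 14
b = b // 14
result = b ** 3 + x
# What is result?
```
Trace:
  b=25
  b=25, x=11
  b=1, x=11
  b=1, x=11, result=12

Final answer: 12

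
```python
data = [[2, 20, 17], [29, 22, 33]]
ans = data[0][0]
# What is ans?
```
Trace:
  data=[[2, 20, 17], [29, 22, 33]]
  data=[[2, 20, 17], [29, 22, 33]], ans=2

Final answer: 2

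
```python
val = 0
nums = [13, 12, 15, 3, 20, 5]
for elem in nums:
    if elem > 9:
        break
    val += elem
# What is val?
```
Trace:
  val=0
  val=0, elem=13

Final answer: 0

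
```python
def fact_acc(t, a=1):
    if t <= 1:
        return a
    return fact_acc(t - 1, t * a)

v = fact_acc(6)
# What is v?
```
Call trace:
fact_acc(t=6, a=1)
  fact_acc(t=5, a=6)
    fact_acc(t=4, a=30)
      fact_acc(t=3, a=120)
        fact_acc(t=2, a=360)
          fact_acc(t=1, a=720)
          -> return 720
        -> return 720
      -> return 720
    -> return 720
  -> return 720
-> return 720

Final answer: 720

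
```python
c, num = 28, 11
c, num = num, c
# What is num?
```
Trace:
  c=28, num=11
  c=11, num=28

Final answer: 28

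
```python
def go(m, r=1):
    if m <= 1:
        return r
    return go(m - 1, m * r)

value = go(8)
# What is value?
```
Call trace:
go(m=8, r=1)
  go(m=7, r=8)
    go(m=6, r=56)
      go(m=5, r=336)
        go(m=4, r=1680)
          go(m=3, r=6720)
            go(m=2, r=20160)
              go(m=1, r=40320)
              -> return 40320
            -> return 40320
          -> return 40320
        -> return 40320
      -> return 40320
    -> return 40320
  -> return 40320
-> return 40320

Final answer: 40320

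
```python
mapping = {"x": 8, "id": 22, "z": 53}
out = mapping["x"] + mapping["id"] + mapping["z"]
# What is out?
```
Trace:
  mapping={'x': 8, 'id': 22, 'z': 53}
  mapping={'x': 8, 'id': 22, 'z': 53}, out=83

Final answer: 83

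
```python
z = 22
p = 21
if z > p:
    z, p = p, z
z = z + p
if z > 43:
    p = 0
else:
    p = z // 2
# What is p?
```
Trace:
  z=22
  z=22, p=21
  z=21, p=22
  z=43, p=22
  z=43, p=21

Final answer: 21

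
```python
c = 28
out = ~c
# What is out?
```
Trace:
  c=28
  c=28, out=-29

Final answer: -29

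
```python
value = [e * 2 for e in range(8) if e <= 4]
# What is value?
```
Trace:
  e=0
  e=1
  e=2
  e=3
  e=4
  e=5
  e=6
  e=7
  value=[0, 2, 4, 6, 8]

Final answer: [0, 2, 4, 6, 8]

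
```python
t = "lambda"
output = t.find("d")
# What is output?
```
Trace:
  t='lambda'
  t='lambda', output=4

Final answer: 4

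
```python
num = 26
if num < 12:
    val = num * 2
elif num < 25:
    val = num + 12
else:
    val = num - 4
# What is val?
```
Trace:
  num=26
  num=26, val=22

Final answer: 22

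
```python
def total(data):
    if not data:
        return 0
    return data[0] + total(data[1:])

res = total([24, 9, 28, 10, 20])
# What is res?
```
Call trace:
total(data=[24, 9, 28, 10, 20])
  total(data=[9, 28, 10, 20])
    total(data=[28, 10, 20])
      total(data=[10, 20])
        total(data=[20])
          total(data=[])
          -> return 0
        -> return 20
      -> return 30
    -> return 58
  -> return 67
-> return 91

Final answer: 91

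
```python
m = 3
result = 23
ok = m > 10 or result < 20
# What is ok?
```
Trace:
  m=3
  m=3, result=23
  m=3, result=23, ok=False

Final answer: False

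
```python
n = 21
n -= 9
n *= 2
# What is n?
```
Trace:
  n=21
  n=12
  n=24

Final answer: 24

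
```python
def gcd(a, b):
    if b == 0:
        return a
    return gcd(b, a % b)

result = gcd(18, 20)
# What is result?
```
Call trace:
gcd(a=18, b=20)
  gcd(a=20, b=18)
    gcd(a=18, b=2)
      gcd(a=2, b=0)
      -> return 2
    -> return 2
  -> return 2
-> return 2

Final answer: 2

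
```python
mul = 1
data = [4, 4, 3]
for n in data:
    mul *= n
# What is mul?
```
Trace:
  mul=1
  mul=4, n=4
  mul=16, n=4
  mul=48, n=3

Final answer: 48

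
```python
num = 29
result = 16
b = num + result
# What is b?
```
Trace:
  num=29
  num=29, result=16
  num=29, result=16, b=45

Final answer: 45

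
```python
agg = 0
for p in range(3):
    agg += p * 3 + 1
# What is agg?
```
Trace:
  agg=0
  agg=1, p=0
  agg=5, p=1
  agg=12, p=2

Final answer: 12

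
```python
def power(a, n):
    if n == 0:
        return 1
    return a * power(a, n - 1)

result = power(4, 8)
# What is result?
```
Call trace:
power(a=4, n=8)
  power(a=4, n=7)
    power(a=4, n=6)
      power(a=4, n=5)
        power(a=4, n=4)
          power(a=4, n=3)
            power(a=4, n=2)
              power(a=4, n=1)
                power(a=4, n=0)
                -> return 1
              -> return 4
            -> return 16
          -> return 64
        -> return 256
      -> return 1024
    -> return 4096
  -> return 16384
-> return 65536

Final answer: 65536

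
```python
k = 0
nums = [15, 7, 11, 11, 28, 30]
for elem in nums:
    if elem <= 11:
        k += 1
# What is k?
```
Trace:
  k=0
  k=0, elem=15
  k=1, elem=7
  k=2, elem=11
  k=3, elem=11
  k=3, elem=28
  k=3, elem=30

Final answer: 3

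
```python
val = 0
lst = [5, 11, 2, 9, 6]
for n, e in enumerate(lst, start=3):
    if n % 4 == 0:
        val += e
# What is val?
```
Trace:
  val=0
  val=0, n=3, e=5
  val=11, n=4, e=11
  val=11, n=5, e=2
  val=11, n=6, e=9
  val=11, n=7, e=6

Final answer: 11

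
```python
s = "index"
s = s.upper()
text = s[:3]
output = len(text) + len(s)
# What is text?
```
Trace:
  s='index'
  s='INDEX'
  s='INDEX', text='IND'
  s='INDEX', text='IND', output=8

Final answer: 'IND'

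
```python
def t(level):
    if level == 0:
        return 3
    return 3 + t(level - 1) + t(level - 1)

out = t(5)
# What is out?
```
Call trace (a repeated sub-call is expanded the first time; later identical calls just restate its return value):
t(level=5)
  t(level=4)
    t(level=3)
      t(level=2)
        t(level=1)
          t(level=0)
          -> return 3
          t(level=0)
          -> return 3
        -> return 9
        t(level=1) -> return 9  (same call as traced above)
      -> return 21
      t(level=2) -> return 21  (same call as traced above)
    -> return 45
    t(level=3) -> return 45  (same call as traced above)
  -> return 93
  t(level=4) -> return 93  (same call as traced above)
-> return 189

Final answer: 189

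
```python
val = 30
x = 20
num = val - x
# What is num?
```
Trace:
  val=30
  val=30, x=20
  val=30, x=20, num=10

Final answer: 10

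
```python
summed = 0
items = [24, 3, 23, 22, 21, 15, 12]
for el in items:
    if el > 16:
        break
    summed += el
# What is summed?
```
Trace:
  summed=0
  summed=0, el=24

Final answer: 0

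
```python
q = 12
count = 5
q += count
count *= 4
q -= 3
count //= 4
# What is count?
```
Trace:
  q=12
  q=12, count=5
  q=17, count=5
  q=17, count=20
  q=14, count=20
  q=14, count=5

Final answer: 5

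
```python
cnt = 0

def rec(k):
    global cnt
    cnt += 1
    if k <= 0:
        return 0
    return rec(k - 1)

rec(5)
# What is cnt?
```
Call trace:
rec(k=5)
  rec(k=4)
    rec(k=3)
      rec(k=2)
        rec(k=1)
          rec(k=0)
          -> return 0
        -> return 0
      -> return 0
    -> return 0
  -> return 0
-> return 0

cnt is incremented once per call. rec is entered once for each k = 5, 4, 3, 2, 1, 0 (the k <= 0 call returns without recursing), i.e. 5 + 1 calls.
cnt = 6

Final answer: 6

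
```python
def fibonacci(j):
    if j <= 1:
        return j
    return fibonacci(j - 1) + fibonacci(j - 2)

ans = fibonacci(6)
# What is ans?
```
Call trace (a repeated sub-call is expanded the first time; later identical calls just restate its return value):
fibonacci(j=6)
  fibonacci(j=5)
    fibonacci(j=4)
      fibonacci(j=3)
        fibonacci(j=2)
          fibonacci(j=1)
          -> return 1
          fibonacci(j=0)
          -> return 0
        -> return 1
        fibonacci(j=1)
        -> return 1
      -> return 2
      fibonacci(j=2) -> return 1  (same call as traced above)
    -> return 3
    fibonacci(j=3) -> return 2  (same call as traced above)
  -> return 5
  fibonacci(j=4) -> return 3  (same call as traced above)
-> return 8

Final answer: 8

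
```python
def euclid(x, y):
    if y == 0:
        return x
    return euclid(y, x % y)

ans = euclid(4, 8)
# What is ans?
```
Call trace:
euclid(x=4, y=8)
  euclid(x=8, y=4)
    euclid(x=4, y=0)
    -> return 4
  -> return 4
-> return 4

Final answer: 4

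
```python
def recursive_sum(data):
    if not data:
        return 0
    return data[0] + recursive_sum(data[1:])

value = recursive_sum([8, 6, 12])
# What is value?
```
Call trace:
recursive_sum(data=[8, 6, 12])
  recursive_sum(data=[6, 12])
    recursive_sum(data=[12])
      recursive_sum(data=[])
      -> return 0
    -> return 12
  -> return 18
-> return 26

Final answer: 26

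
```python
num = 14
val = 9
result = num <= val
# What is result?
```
Trace:
  num=14
  num=14, val=9
  num=14, val=9, result=False

Final answer: False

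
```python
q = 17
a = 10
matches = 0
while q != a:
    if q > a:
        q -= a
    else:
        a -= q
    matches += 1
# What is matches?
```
Trace:
  q=17
  q=17, a=10
  q=17, a=10, matches=0
  q=7, a=10, matches=1
  q=7, a=3, matches=2
  q=4, a=3, matches=3
  q=1, a=3, matches=4
  q=1, a=2, matches=5
  q=1, a=1, matches=6

Final answer: 6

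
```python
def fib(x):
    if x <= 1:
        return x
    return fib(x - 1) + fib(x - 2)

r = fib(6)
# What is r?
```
Call trace (a repeated sub-call is expanded the first time; later identical calls just restate its return value):
fib(x=6)
  fib(x=5)
    fib(x=4)
      fib(x=3)
        fib(x=2)
          fib(x=1)
          -> return 1
          fib(x=0)
          -> return 0
        -> return 1
        fib(x=1)
        -> return 1
      -> return 2
      fib(x=2) -> return 1  (same call as traced above)
    -> return 3
    fib(x=3) -> return 2  (same call as traced above)
  -> return 5
  fib(x=4) -> return 3  (same call as traced above)
-> return 8

Final answer: 8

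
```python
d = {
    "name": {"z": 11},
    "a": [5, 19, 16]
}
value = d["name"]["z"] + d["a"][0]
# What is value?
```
Trace:
  d={'name': {'z': 11}, 'a': [5, 19, 16]}
  d={'name': {'z': 11}, 'a': [5, 19, 16]}, value=16

Final answer: 16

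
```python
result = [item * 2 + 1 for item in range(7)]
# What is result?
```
Trace:
  item=0
  item=1
  item=2
  item=3
  item=4
  item=5
  item=6
  result=[1, 3, 5, 7, 9, 11, 13]

Final answer: [1, 3, 5, 7, 9, 11, 13]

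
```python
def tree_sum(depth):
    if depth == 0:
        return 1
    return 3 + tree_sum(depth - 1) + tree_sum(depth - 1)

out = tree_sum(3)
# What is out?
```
Call trace (a repeated sub-call is expanded the first time; later identical calls just restate its return value):
tree_sum(depth=3)
  tree_sum(depth=2)
    tree_sum(depth=1)
      tree_sum(depth=0)
      -> return 1
      tree_sum(depth=0)
      -> return 1
    -> return 5
    tree_sum(depth=1) -> return 5  (same call as traced above)
  -> return 13
  tree_sum(depth=2) -> return 13  (same call as traced above)
-> return 29

Final answer: 29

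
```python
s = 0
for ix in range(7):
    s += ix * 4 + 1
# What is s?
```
Trace:
  s=0
  s=1, ix=0
  s=6, ix=1
  s=15, ix=2
  s=28, ix=3
  s=45, ix=4
  s=66, ix=5
  s=91, ix=6

Final answer: 91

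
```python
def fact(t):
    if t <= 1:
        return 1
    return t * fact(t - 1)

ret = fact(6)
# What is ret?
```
Call trace:
fact(t=6)
  fact(t=5)
    fact(t=4)
      fact(t=3)
        fact(t=2)
          fact(t=1)
          -> return 1
        -> return 2
      -> return 6
    -> return 24
  -> return 120
-> return 720

Final answer: 720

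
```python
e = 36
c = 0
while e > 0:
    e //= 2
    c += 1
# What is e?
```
Trace:
  e=36
  e=36, c=0
  e=18, c=1
  e=9, c=2
  e=4, c=3
  e=2, c=4
  e=1, c=5
  e=0, c=6

Final answer: 0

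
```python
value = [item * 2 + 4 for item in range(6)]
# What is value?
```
Trace:
  item=0
  item=1
  item=2
  item=3
  item=4
  item=5
  value=[4, 6, 8, 10, 12, 14]

Final answer: [4, 6, 8, 10, 12, 14]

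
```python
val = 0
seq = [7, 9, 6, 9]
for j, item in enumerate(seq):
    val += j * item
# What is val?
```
Trace:
  val=0
  val=0, j=0, item=7
  val=9, j=1, item=9
  val=21, j=2, item=6
  val=48, j=3, item=9

Final answer: 48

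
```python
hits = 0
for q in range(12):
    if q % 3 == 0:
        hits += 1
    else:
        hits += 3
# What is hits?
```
Trace:
  hits=0
  hits=1, q=0
  hits=4, q=1
  hits=7, q=2
  hits=8, q=3
  hits=11, q=4
  hits=14, q=5
  hits=15, q=6
  hits=18, q=7
  hits=21, q=8
  hits=22, q=9
  hits=25, q=10
  hits=28, q=11

Final answer: 28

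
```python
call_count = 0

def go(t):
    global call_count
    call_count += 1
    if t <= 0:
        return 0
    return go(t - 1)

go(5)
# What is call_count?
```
Call trace:
go(t=5)
  go(t=4)
    go(t=3)
      go(t=2)
        go(t=1)
          go(t=0)
          -> return 0
        -> return 0
      -> return 0
    -> return 0
  -> return 0
-> return 0

call_count is incremented once per call. go is entered once for each t = 5, 4, 3, 2, 1, 0 (the t <= 0 call returns without recursing), i.e. 5 + 1 calls.
call_count = 6

Final answer: 6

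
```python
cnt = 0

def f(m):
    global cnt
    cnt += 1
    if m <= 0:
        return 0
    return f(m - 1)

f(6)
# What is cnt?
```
Call trace:
f(m=6)
  f(m=5)
    f(m=4)
      f(m=3)
        f(m=2)
          f(m=1)
            f(m=0)
            -> return 0
          -> return 0
        -> return 0
      -> return 0
    -> return 0
  -> return 0
-> return 0

cnt is incremented once per call. f is entered once for each m = 6, 5, 4, 3, 2, 1, 0 (the m <= 0 call returns without recursing), i.e. 6 + 1 calls.
cnt = 7

Final answer: 7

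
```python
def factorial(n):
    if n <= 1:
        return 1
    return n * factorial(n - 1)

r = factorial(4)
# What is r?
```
Call trace:
factorial(n=4)
  factorial(n=3)
    factorial(n=2)
      factorial(n=1)
      -> return 1
    -> return 2
  -> return 6
-> return 24

Final answer: 24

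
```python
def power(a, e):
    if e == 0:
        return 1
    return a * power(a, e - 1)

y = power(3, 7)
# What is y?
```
Call trace:
power(a=3, e=7)
  power(a=3, e=6)
    power(a=3, e=5)
      power(a=3, e=4)
        power(a=3, e=3)
          power(a=3, e=2)
            power(a=3, e=1)
              power(a=3, e=0)
              -> return 1
            -> return 3
          -> return 9
        -> return 27
      -> return 81
    -> return 243
  -> return 729
-> return 2187

Final answer: 2187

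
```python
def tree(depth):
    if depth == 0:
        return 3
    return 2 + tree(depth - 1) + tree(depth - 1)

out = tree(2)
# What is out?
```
Call trace (a repeated sub-call is expanded the first time; later identical calls just restate its return value):
tree(depth=2)
  tree(depth=1)
    tree(depth=0)
    -> return 3
    tree(depth=0)
    -> return 3
  -> return 8
  tree(depth=1) -> return 8  (same call as traced above)
-> return 18

Final answer: 18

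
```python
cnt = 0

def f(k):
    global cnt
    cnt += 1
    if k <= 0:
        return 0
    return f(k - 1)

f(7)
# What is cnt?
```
Call trace:
f(k=7)
  f(k=6)
    f(k=5)
      f(k=4)
        f(k=3)
          f(k=2)
            f(k=1)
              f(k=0)
              -> return 0
            -> return 0
          -> return 0
        -> return 0
      -> return 0
    -> return 0
  -> return 0
-> return 0

cnt is incremented once per call. f is entered once for each k = 7, 6, 5, 4, 3, 2, 1, 0 (the k <= 0 call returns without recursing), i.e. 7 + 1 calls.
cnt = 8

Final answer: 8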